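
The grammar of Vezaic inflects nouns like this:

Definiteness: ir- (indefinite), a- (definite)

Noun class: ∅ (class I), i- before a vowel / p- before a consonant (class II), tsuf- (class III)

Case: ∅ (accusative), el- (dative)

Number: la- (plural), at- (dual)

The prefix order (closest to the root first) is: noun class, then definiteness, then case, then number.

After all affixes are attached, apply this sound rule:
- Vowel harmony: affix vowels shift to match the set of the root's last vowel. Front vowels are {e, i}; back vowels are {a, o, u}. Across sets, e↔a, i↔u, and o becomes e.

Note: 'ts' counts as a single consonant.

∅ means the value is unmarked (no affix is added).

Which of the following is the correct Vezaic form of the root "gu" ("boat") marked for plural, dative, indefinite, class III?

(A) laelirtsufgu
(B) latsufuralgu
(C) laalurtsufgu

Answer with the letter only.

C

Attach noun class class III tsuf- → tsufgu.
Attach definiteness indefinite ir- → irtsufgu.
Attach case dative el- → elirtsufgu.
Attach number plural la- → laelirtsufgu.
Apply vowel harmony: laelirtsufgu → laalurtsufgu.
So the correct form is laalurtsufgu, option (C).
(B) latsufuralgu is wrong: it has the affixes in the wrong order.
(A) laelirtsufgu is wrong: it fails to apply the sound rule(s).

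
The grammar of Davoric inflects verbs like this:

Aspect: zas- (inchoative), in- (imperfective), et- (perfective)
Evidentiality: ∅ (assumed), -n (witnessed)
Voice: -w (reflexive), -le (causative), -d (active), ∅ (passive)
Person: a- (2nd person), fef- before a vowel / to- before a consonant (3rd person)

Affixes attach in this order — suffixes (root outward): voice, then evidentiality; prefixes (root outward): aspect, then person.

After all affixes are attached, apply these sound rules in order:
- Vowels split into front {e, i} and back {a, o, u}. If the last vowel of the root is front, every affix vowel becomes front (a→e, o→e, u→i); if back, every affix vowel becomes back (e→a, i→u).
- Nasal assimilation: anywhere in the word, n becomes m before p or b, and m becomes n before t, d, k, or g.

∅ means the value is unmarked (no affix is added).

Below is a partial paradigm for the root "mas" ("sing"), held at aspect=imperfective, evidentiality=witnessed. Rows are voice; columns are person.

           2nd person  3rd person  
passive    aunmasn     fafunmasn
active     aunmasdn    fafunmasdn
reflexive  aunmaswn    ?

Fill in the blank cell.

Attach voice reflexive -w → masw.
Attach aspect imperfective in- → inmasw.
Attach evidentiality witnessed -n → inmaswn.
Attach person 3rd person fef- (before vowel 'i') → fefinmaswn.
Apply vowel harmony: fefinmaswn → fafunmaswn.
Nasal assimilation: no change.

fafunmaswn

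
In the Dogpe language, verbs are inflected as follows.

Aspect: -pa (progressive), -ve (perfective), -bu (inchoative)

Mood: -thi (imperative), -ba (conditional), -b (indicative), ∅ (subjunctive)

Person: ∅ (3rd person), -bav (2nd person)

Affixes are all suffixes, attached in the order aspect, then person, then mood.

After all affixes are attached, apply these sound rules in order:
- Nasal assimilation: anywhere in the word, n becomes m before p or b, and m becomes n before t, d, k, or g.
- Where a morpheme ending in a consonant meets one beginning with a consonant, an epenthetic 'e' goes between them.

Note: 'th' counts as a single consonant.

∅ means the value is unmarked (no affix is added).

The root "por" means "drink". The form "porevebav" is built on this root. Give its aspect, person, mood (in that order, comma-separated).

perfective, 2nd person, subjunctive

Segment: por-ve-bav.
aspect: -ve → perfective.
person: -bav → 2nd person.
mood: ∅ → subjunctive.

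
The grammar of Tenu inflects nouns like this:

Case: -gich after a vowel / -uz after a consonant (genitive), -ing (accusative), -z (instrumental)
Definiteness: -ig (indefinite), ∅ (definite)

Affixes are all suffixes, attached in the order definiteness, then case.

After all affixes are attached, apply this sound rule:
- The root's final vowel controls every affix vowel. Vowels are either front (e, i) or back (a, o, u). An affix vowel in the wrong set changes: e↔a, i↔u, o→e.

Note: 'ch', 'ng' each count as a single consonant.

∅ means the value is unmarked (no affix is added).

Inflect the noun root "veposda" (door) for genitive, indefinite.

veposdauguz

Attach definiteness indefinite -ig → veposdaig.
Attach case genitive -uz (after consonant 'g') → veposdaiguz.
Apply vowel harmony: veposdaiguz → veposdauguz.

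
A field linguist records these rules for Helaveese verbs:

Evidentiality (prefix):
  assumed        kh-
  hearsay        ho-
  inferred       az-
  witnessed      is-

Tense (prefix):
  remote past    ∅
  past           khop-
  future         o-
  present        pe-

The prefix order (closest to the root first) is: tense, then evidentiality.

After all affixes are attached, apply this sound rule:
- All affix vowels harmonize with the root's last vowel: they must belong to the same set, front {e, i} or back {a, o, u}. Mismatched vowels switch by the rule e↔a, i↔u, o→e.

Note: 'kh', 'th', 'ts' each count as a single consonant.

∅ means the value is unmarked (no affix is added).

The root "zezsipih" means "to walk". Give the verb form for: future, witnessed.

Attach tense future o- → ozezsipih.
Attach evidentiality witnessed is- → isozezsipih.
Apply vowel harmony: isozezsipih → isezezsipih.

isezezsipih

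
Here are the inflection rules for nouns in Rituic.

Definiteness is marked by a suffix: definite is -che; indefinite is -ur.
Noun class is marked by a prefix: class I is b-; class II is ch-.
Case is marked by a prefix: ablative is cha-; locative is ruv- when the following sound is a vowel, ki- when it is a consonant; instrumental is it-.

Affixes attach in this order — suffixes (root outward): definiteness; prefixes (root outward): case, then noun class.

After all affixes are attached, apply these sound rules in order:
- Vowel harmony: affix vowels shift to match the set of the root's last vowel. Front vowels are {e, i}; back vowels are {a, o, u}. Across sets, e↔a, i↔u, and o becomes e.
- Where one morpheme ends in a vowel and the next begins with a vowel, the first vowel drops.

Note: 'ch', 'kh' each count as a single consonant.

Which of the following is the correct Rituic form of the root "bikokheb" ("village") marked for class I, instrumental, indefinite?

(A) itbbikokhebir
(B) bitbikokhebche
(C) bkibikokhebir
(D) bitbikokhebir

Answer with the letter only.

D

Attach case instrumental it- → itbikokheb.
Attach definiteness indefinite -ur → itbikokhebur.
Attach noun class class I b- → bitbikokhebur.
Apply vowel harmony: bitbikokhebur → bitbikokhebir.
Vowel deletion: no change.
So the correct form is bitbikokhebir, option (D).
(A) itbbikokhebir is wrong: it has the affixes in the wrong order.
(B) bitbikokhebche is wrong: it uses definite instead of indefinite for definiteness.
(C) bkibikokhebir is wrong: it uses locative instead of instrumental for case.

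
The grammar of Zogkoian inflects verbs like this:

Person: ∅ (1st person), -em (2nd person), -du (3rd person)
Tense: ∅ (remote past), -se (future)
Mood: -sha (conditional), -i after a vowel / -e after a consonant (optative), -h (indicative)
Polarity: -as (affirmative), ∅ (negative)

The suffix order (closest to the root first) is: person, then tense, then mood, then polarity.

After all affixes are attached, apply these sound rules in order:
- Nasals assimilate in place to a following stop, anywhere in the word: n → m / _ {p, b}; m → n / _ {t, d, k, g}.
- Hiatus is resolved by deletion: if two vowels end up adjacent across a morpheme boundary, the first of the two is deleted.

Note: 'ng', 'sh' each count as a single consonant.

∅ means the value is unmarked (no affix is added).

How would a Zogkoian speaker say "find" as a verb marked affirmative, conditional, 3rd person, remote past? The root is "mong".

mongdushas

Attach person 3rd person -du → mongdu.
tense = remote past: zero marking, form stays mongdu.
Attach mood conditional -sha → mongdusha.
Attach polarity affirmative -as → mongdushaas.
Nasal assimilation: no change.
Apply vowel deletion: mongdushaas → mongdushas.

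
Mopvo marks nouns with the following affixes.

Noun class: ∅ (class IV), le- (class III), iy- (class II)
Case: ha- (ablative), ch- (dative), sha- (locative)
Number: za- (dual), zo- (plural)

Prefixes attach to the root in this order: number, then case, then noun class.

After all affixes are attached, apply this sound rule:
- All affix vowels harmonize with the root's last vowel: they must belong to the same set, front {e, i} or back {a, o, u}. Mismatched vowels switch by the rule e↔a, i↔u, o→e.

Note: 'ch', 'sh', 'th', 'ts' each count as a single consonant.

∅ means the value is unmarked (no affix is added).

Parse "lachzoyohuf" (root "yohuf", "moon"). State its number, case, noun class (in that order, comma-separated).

plural, dative, class III

Segment: le-ch-zo-yohuf.
number: zo- → plural.
case: ch- → dative.
noun class: le- → class III.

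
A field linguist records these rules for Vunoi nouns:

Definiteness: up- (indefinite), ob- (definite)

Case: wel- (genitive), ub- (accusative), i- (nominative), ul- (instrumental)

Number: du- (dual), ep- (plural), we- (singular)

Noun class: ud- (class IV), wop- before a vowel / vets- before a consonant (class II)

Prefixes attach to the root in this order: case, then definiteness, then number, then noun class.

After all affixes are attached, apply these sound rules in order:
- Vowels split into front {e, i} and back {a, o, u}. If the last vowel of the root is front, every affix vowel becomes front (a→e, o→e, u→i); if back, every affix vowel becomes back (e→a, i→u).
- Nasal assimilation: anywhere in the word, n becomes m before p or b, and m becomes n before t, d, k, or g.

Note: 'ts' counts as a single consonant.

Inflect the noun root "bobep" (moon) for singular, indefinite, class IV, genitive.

Attach case genitive wel- → welbobep.
Attach definiteness indefinite up- → upwelbobep.
Attach number singular we- → weupwelbobep.
Attach noun class class IV ud- → udweupwelbobep.
Apply vowel harmony: udweupwelbobep → idweipwelbobep.
Nasal assimilation: no change.

idweipwelbobep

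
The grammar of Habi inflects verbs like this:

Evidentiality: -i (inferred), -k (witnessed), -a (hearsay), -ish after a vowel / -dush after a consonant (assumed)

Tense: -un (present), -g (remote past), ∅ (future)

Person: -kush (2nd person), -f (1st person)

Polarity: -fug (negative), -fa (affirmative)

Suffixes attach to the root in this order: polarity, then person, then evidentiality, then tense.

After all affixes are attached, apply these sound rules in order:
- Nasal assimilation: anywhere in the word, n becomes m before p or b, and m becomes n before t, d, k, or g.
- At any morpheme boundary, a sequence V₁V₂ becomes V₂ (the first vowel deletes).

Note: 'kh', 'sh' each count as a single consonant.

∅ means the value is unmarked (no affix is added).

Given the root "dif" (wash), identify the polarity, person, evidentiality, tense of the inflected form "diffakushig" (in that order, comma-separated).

Segment: dif-fa-kush-i-g.
polarity: -fa → affirmative.
person: -kush → 2nd person.
evidentiality: -i → inferred.
tense: -g → remote past.

affirmative, 2nd person, inferred, remote past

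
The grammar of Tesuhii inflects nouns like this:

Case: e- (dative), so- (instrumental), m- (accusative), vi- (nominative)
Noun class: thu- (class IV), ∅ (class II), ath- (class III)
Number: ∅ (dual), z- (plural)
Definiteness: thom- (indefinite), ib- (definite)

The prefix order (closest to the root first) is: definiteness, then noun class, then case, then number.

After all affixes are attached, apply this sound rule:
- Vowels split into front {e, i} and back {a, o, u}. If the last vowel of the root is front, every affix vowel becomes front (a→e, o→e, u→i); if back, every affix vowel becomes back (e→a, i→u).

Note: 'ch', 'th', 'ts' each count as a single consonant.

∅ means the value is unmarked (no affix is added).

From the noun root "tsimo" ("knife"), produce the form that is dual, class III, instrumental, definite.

soathubtsimo

Attach definiteness definite ib- → ibtsimo.
Attach noun class class III ath- → athibtsimo.
Attach case instrumental so- → soathibtsimo.
number = dual: zero marking, form stays soathibtsimo.
Apply vowel harmony: soathibtsimo → soathubtsimo.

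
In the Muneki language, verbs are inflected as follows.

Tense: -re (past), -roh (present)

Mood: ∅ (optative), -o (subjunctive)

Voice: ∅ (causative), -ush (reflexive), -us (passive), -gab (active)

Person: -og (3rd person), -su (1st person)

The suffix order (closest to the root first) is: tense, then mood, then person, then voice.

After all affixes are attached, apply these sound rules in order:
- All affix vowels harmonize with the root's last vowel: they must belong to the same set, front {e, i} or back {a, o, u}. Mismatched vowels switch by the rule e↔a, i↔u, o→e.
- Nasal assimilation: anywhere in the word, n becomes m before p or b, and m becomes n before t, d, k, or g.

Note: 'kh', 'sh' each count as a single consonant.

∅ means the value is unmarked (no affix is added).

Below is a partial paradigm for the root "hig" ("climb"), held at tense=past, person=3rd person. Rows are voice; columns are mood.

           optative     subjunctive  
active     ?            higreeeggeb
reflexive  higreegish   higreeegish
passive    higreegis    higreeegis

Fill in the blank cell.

higreeggeb

Attach tense past -re → higre.
mood = optative: zero marking, form stays higre.
Attach person 3rd person -og → higreog.
Attach voice active -gab → higreoggab.
Apply vowel harmony: higreoggab → higreeggeb.
Nasal assimilation: no change.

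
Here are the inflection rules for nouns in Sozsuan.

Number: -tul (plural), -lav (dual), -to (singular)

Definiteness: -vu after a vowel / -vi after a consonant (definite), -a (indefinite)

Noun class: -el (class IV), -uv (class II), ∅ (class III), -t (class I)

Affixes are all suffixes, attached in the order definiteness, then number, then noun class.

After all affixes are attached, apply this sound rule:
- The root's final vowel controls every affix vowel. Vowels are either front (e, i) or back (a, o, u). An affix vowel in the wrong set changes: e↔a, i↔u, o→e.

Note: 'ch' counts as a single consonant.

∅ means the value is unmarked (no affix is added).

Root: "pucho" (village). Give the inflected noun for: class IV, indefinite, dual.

puchoalaval

Attach definiteness indefinite -a → puchoa.
Attach number dual -lav → puchoalav.
Attach noun class class IV -el → puchoalavel.
Apply vowel harmony: puchoalavel → puchoalaval.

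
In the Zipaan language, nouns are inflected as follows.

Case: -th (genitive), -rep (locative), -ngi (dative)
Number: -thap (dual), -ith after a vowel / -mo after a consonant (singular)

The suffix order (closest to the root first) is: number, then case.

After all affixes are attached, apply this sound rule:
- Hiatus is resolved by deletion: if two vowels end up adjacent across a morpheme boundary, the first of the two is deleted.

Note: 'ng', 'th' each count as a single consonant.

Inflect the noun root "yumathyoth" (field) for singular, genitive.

Attach number singular -mo (after consonant 'th') → yumathyothmo.
Attach case genitive -th → yumathyothmoth.
Vowel deletion: no change.

yumathyothmoth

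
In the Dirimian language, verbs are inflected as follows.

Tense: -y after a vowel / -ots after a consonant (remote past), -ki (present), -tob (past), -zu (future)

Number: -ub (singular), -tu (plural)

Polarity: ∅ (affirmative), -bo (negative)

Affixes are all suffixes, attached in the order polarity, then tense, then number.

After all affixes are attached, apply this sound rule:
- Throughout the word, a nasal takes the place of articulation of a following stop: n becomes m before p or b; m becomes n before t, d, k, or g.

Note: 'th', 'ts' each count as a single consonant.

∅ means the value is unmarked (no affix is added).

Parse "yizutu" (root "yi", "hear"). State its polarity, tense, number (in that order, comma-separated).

affirmative, future, plural

Segment: yi-zu-tu.
polarity: ∅ → affirmative.
tense: -zu → future.
number: -tu → plural.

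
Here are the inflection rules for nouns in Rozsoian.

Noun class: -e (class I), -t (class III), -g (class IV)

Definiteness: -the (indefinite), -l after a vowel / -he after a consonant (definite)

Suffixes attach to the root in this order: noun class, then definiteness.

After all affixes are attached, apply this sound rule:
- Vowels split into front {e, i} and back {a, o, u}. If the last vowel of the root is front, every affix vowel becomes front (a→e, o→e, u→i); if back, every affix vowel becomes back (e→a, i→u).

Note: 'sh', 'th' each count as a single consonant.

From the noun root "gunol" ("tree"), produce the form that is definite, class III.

Attach noun class class III -t → gunolt.
Attach definiteness definite -he (after consonant 't') → gunolthe.
Apply vowel harmony: gunolthe → gunoltha.

gunoltha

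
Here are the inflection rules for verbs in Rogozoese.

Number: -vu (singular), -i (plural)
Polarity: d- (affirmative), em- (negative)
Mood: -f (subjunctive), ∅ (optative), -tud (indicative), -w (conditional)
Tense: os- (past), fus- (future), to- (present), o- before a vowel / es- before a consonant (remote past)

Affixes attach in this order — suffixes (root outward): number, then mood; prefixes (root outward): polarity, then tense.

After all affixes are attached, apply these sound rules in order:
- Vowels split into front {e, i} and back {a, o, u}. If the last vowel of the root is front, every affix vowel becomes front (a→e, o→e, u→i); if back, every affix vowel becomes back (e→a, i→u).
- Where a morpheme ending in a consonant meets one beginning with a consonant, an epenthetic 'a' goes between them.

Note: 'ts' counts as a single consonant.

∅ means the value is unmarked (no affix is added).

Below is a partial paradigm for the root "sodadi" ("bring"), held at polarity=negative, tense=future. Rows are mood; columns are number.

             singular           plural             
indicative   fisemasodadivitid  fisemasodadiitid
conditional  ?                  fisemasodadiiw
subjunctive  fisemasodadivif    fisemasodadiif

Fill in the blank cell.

fisemasodadiviw

Attach polarity negative em- → emsodadi.
Attach tense future fus- → fusemsodadi.
Attach number singular -vu → fusemsodadivu.
Attach mood conditional -w → fusemsodadivuw.
Apply vowel harmony: fusemsodadivuw → fisemsodadiviw.
Apply epenthesis: fisemsodadiviw → fisemasodadiviw.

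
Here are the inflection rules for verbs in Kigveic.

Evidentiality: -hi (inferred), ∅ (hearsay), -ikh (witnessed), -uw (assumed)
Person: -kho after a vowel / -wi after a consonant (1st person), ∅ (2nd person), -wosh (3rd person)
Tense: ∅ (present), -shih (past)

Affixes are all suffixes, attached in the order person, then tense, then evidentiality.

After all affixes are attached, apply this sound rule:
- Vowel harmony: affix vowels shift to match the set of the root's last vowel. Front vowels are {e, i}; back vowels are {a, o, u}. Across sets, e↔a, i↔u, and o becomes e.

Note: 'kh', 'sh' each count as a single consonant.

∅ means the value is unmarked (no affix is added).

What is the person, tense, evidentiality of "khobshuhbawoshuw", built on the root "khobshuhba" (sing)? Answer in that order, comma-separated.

3rd person, present, assumed

Segment: khobshuhba-wosh-uw.
person: -wosh → 3rd person.
tense: ∅ → present.
evidentiality: -uw → assumed.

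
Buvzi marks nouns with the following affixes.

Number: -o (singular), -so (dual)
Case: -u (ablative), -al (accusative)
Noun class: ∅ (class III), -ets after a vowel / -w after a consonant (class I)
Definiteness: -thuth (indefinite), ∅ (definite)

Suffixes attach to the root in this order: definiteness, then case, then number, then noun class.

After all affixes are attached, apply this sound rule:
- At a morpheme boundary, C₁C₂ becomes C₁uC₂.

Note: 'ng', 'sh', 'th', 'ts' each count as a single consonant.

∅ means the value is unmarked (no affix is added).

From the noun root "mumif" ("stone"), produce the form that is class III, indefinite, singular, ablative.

mumifuthuthuo

Attach definiteness indefinite -thuth → mumifthuth.
Attach case ablative -u → mumifthuthu.
Attach number singular -o → mumifthuthuo.
noun class = class III: zero marking, form stays mumifthuthuo.
Apply epenthesis: mumifthuthuo → mumifuthuthuo.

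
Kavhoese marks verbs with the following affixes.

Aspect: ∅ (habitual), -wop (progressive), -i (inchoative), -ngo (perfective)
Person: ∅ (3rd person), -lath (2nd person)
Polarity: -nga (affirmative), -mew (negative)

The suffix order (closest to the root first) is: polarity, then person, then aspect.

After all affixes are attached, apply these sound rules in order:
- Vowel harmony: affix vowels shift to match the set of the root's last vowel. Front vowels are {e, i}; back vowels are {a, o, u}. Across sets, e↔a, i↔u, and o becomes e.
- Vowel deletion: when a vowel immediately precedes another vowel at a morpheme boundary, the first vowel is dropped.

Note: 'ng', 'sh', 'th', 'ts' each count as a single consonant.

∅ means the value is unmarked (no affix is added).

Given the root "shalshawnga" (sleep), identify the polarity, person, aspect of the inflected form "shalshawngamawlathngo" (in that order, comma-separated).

negative, 2nd person, perfective

Segment: shalshawnga-mew-lath-ngo.
polarity: -mew → negative.
person: -lath → 2nd person.
aspect: -ngo → perfective.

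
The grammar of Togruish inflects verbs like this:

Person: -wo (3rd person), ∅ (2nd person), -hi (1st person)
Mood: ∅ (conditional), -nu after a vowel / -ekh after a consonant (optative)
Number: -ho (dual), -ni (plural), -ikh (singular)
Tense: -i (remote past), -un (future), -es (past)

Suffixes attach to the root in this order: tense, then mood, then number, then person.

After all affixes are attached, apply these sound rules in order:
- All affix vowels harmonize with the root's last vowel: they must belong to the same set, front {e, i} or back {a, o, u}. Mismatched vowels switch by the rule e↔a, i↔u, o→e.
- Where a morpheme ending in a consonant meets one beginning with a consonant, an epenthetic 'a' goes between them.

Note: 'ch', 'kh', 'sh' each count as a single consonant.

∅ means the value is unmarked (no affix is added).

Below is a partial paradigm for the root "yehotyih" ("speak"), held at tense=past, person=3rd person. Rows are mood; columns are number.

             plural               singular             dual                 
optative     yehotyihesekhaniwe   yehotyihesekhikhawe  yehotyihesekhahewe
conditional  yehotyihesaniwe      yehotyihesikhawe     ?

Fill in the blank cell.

yehotyihesahewe

Attach tense past -es → yehotyihes.
mood = conditional: zero marking, form stays yehotyihes.
Attach number dual -ho → yehotyihesho.
Attach person 3rd person -wo → yehotyiheshowo.
Apply vowel harmony: yehotyiheshowo → yehotyiheshewe.
Apply epenthesis: yehotyiheshewe → yehotyihesahewe.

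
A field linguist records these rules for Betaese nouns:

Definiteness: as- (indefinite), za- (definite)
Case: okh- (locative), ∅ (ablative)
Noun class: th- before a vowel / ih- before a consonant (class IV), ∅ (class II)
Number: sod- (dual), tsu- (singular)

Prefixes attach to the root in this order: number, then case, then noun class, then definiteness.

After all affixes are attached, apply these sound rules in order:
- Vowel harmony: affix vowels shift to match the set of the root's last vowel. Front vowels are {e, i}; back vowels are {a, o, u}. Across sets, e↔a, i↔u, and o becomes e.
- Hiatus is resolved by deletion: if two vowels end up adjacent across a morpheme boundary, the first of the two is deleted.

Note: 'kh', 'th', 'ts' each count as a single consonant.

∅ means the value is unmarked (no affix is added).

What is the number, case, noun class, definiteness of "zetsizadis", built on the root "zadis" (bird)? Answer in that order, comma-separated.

singular, ablative, class II, definite

Segment: za-tsu-zadis.
number: tsu- → singular.
case: ∅ → ablative.
noun class: ∅ → class II.
definiteness: za- → definite.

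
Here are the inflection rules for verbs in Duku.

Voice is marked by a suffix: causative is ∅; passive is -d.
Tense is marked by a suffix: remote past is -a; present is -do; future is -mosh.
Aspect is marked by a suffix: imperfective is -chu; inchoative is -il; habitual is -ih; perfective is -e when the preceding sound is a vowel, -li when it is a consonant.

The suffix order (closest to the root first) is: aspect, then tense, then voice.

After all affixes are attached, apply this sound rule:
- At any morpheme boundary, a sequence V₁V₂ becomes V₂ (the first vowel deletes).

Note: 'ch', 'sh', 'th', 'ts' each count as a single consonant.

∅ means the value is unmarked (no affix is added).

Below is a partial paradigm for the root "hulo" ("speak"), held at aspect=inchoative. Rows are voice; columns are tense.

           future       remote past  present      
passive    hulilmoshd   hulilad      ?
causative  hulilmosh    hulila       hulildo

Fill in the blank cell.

Attach aspect inchoative -il → huloil.
Attach tense present -do → huloildo.
Attach voice passive -d → huloildod.
Apply vowel deletion: huloildod → hulildod.

hulildod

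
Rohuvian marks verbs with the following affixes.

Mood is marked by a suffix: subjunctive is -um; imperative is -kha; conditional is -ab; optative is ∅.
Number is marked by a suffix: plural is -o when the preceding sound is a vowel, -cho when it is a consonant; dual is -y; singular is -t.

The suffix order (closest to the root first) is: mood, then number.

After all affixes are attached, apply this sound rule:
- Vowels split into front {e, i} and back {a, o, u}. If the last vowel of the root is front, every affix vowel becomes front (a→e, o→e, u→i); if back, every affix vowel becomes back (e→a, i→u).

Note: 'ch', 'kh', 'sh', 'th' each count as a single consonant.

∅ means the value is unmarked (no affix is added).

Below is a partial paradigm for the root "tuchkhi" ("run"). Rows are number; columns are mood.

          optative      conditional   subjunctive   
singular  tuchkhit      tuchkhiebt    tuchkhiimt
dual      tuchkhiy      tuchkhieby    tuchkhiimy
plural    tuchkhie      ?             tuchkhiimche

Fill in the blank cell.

Attach mood conditional -ab → tuchkhiab.
Attach number plural -cho (after consonant 'b') → tuchkhiabcho.
Apply vowel harmony: tuchkhiabcho → tuchkhiebche.

tuchkhiebche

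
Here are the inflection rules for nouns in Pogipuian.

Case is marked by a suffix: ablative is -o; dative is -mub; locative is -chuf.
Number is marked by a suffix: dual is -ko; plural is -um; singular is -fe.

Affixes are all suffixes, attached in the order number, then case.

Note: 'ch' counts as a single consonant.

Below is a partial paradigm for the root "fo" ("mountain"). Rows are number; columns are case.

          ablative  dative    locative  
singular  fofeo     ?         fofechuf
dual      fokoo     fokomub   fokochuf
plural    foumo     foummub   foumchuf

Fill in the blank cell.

Attach number singular -fe → fofe.
Attach case dative -mub → fofemub.

fofemub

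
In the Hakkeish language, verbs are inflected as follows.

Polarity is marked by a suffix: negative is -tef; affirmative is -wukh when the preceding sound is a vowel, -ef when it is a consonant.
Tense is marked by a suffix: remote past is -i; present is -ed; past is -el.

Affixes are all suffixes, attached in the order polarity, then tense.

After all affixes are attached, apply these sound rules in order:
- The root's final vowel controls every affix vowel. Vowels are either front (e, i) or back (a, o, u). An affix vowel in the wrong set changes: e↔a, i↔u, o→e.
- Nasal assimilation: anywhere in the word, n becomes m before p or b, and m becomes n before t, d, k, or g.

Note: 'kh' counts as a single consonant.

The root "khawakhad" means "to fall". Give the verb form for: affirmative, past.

Attach polarity affirmative -ef (after consonant 'd') → khawakhadef.
Attach tense past -el → khawakhadefel.
Apply vowel harmony: khawakhadefel → khawakhadafal.
Nasal assimilation: no change.

khawakhadafal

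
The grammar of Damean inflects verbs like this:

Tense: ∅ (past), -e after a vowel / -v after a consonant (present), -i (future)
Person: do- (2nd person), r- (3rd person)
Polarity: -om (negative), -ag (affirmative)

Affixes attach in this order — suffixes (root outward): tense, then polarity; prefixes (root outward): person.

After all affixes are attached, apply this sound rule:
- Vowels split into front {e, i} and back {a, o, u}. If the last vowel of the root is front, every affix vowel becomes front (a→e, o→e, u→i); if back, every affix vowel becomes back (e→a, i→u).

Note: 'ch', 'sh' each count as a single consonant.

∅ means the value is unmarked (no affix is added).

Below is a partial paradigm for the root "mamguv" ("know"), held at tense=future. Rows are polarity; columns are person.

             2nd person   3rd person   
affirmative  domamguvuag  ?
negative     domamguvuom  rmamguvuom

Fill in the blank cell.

rmamguvuag

Attach tense future -i → mamguvi.
Attach person 3rd person r- → rmamguvi.
Attach polarity affirmative -ag → rmamguviag.
Apply vowel harmony: rmamguviag → rmamguvuag.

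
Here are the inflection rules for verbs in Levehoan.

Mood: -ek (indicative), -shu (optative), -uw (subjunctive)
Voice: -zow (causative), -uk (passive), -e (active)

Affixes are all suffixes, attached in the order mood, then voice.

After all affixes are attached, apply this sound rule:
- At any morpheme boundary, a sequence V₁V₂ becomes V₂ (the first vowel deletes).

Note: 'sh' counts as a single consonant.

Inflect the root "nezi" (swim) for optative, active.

Attach mood optative -shu → nezishu.
Attach voice active -e → nezishue.
Apply vowel deletion: nezishue → nezishe.

nezishe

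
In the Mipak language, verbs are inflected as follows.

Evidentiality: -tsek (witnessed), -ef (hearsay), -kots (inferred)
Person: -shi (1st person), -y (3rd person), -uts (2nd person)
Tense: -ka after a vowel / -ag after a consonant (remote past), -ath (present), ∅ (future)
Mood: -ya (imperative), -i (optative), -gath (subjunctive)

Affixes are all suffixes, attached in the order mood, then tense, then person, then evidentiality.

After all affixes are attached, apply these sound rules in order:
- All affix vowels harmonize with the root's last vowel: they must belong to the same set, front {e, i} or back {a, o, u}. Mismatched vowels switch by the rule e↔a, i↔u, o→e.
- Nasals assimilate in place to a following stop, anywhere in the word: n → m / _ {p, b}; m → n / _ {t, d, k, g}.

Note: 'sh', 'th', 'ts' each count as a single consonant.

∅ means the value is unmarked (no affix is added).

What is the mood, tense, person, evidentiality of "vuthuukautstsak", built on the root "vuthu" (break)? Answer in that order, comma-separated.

Segment: vuthu-i-ka-uts-tsek.
mood: -i → optative.
tense: -ka/ag → remote past.
person: -uts → 2nd person.
evidentiality: -tsek → witnessed.

optative, remote past, 2nd person, witnessed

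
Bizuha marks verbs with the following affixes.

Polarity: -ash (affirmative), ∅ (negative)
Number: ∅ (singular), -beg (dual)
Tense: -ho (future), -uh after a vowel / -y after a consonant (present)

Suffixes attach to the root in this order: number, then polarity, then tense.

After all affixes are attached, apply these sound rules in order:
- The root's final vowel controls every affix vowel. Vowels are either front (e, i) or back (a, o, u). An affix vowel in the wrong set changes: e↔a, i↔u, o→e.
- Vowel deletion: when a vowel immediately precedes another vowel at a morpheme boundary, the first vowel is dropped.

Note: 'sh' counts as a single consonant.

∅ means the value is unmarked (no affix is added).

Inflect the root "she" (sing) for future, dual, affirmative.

Attach number dual -beg → shebeg.
Attach polarity affirmative -ash → shebegash.
Attach tense future -ho → shebegashho.
Apply vowel harmony: shebegashho → shebegeshhe.
Vowel deletion: no change.

shebegeshhe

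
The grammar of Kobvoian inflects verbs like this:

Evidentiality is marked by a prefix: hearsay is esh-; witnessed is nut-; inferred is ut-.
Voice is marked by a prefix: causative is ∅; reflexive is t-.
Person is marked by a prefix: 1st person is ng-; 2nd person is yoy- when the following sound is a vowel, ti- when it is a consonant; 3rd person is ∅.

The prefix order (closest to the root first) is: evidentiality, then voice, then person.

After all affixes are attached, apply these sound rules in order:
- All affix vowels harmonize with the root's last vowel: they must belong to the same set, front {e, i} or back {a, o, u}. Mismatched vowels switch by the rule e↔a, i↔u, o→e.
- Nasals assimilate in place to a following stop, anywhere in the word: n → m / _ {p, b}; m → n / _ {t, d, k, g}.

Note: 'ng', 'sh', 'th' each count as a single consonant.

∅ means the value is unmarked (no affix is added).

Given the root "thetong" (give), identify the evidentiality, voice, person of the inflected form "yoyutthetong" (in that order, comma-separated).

inferred, causative, 2nd person

Segment: yoy-ut-thetong.
evidentiality: ut- → inferred.
voice: ∅ → causative.
person: yoy/ti- → 2nd person.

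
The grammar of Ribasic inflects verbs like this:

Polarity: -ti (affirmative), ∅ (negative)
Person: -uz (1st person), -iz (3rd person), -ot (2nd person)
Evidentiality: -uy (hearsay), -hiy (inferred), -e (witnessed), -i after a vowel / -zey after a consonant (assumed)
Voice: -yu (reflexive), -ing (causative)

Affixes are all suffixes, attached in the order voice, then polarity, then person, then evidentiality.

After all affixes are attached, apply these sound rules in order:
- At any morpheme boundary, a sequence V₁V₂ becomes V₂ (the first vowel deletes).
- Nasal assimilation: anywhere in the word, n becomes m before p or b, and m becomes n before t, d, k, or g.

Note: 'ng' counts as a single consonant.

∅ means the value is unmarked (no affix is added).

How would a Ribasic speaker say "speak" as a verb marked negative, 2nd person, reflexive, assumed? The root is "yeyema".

Attach voice reflexive -yu → yeyemayu.
polarity = negative: zero marking, form stays yeyemayu.
Attach person 2nd person -ot → yeyemayuot.
Attach evidentiality assumed -zey (after consonant 't') → yeyemayuotzey.
Apply vowel deletion: yeyemayuotzey → yeyemayotzey.
Nasal assimilation: no change.

yeyemayotzey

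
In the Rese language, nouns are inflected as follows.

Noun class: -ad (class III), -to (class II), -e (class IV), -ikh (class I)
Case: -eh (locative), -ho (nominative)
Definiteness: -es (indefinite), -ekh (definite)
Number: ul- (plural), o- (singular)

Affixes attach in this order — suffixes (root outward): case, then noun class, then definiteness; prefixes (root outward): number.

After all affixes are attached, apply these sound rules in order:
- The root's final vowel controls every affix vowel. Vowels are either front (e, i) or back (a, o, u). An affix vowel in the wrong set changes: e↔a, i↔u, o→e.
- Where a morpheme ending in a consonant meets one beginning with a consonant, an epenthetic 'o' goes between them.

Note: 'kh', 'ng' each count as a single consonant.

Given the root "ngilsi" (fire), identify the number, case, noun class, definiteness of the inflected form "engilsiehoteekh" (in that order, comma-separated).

Segment: o-ngilsi-eh-to-ekh.
number: o- → singular.
case: -eh → locative.
noun class: -to → class II.
definiteness: -ekh → definite.

singular, locative, class II, definite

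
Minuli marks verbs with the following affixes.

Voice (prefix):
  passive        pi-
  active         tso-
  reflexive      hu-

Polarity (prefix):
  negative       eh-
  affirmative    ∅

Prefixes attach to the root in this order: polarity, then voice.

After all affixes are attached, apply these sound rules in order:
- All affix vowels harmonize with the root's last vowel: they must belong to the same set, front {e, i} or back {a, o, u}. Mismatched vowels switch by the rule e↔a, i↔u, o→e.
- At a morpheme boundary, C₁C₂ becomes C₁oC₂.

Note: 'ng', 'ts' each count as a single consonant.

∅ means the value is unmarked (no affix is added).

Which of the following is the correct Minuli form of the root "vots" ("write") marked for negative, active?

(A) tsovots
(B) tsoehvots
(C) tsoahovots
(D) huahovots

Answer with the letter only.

Attach polarity negative eh- → ehvots.
Attach voice active tso- → tsoehvots.
Apply vowel harmony: tsoehvots → tsoahvots.
Apply epenthesis: tsoahvots → tsoahovots.
So the correct form is tsoahovots, option (C).
(D) huahovots is wrong: it uses reflexive instead of active for voice.
(B) tsoehvots is wrong: it fails to apply the sound rule(s).
(A) tsovots is wrong: it uses affirmative instead of negative for polarity.

C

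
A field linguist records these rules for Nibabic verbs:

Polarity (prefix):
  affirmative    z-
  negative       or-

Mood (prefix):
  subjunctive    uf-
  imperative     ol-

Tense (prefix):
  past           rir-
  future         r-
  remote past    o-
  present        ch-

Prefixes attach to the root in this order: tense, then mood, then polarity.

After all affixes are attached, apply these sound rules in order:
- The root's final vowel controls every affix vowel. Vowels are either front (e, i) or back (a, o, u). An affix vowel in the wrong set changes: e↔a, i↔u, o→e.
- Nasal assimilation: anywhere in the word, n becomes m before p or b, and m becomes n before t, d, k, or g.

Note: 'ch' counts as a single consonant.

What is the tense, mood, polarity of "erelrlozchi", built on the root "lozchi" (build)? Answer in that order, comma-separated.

future, imperative, negative

Segment: or-ol-r-lozchi.
tense: r- → future.
mood: ol- → imperative.
polarity: or- → negative.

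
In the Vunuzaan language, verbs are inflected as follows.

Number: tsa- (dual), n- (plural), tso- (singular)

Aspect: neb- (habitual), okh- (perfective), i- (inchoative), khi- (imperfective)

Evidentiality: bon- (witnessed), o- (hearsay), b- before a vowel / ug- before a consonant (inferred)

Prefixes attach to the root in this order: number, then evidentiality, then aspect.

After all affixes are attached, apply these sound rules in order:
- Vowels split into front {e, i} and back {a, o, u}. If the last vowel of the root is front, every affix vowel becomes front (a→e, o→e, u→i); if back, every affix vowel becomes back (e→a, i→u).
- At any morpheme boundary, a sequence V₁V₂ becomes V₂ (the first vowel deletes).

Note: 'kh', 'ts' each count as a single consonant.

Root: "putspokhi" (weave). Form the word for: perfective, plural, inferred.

Attach number plural n- → nputspokhi.
Attach evidentiality inferred ug- (before consonant 'n') → ugnputspokhi.
Attach aspect perfective okh- → okhugnputspokhi.
Apply vowel harmony: okhugnputspokhi → ekhignputspokhi.
Vowel deletion: no change.

ekhignputspokhi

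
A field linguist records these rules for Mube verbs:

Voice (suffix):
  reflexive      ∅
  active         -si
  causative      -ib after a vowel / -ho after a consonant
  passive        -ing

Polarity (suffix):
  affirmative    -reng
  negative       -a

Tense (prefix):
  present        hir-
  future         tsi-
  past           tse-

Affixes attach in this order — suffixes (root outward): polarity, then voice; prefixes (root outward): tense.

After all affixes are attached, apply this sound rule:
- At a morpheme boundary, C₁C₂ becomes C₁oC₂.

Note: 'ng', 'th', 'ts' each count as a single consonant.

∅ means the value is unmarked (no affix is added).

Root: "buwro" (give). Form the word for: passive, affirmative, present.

Attach polarity affirmative -reng → buwroreng.
Attach tense present hir- → hirbuwroreng.
Attach voice passive -ing → hirbuwrorenging.
Apply epenthesis: hirbuwrorenging → hirobuwrorenging.

hirobuwrorenging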